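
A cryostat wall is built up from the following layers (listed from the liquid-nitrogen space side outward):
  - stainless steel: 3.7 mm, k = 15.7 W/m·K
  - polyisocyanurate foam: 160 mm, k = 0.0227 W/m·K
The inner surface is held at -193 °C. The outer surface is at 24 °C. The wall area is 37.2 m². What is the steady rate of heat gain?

Treating each layer as a thermal resistance in series:
R_stainless steel = L/(kA) = 0.0037/(15.7×37.2) = 6.335×10^-6 K/W
R_polyisocyanurate foam = L/(kA) = 0.16/(0.0227×37.2) = 0.1895 K/W
R_total = 0.1895 K/W
Q = ΔT / R_total = 217 / 0.1895

Q ≈ 1150 W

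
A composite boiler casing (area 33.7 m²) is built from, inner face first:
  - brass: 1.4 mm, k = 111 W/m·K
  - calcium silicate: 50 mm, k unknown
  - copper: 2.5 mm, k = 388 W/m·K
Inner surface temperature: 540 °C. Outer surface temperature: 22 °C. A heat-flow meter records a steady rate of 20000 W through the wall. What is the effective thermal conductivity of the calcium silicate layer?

Model the wall as resistances in series:
R_brass = L/(kA) = 0.0014/(111×33.7) = 3.743×10^-7 K/W
R_copper = L/(kA) = 0.0025/(388×33.7) = 1.912×10^-7 K/W
Sum of known resistances R_other = 5.655×10^-7 K/W
Total R = ΔT/Q = 518/20000 = 0.0259 K/W
R_calcium silicate = R_total − R_other = 0.0259 K/W
k = L/(R·A) = 0.05/(0.0259×33.7)

k ≈ 0.0573 W/(m·K)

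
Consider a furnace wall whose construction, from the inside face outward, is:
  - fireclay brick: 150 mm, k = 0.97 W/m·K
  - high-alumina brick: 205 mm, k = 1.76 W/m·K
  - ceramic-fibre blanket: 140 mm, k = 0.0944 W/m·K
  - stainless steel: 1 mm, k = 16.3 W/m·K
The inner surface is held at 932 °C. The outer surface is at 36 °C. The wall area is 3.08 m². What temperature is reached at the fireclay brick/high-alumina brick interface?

Using the resistance-network approach (series):
R_fireclay brick = L/(kA) = 0.15/(0.97×3.08) = 0.05021 K/W
R_high-alumina brick = L/(kA) = 0.205/(1.76×3.08) = 0.03782 K/W
R_ceramic-fibre blanket = L/(kA) = 0.14/(0.0944×3.08) = 0.4815 K/W
R_stainless steel = L/(kA) = 0.001/(16.3×3.08) = 1.992×10^-5 K/W
R_total = 0.5696 K/W;  Q = ΔT/R_total = 896/0.5696 = 1573 W
T_interface = T_inner − Q·ΣR(inner→interface) = 932 − 1570×0.05021

T ≈ 853 °C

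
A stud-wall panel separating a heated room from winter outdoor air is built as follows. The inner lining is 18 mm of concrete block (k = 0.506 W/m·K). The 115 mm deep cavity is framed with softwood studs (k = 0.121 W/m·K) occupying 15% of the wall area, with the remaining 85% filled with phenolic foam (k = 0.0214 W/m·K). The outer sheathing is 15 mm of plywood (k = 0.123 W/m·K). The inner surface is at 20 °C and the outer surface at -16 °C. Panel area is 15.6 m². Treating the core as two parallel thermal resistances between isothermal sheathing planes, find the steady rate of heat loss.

Sheathing layers in series; stud and cavity paths in parallel between them.
R_inner = 0.018/(0.506×15.6) = 0.00228 K/W
R_stud  = 0.115/(0.121×0.15×15.6) = 0.4062 K/W
R_cav   = 0.115/(0.0214×0.85×15.6) = 0.4053 K/W
1/R_core = 1/R_stud + 1/R_cav → R_core = 0.2029 K/W
R_outer = 0.015/(0.123×15.6) = 0.007817 K/W
R_total = 0.213 K/W
Q = ΔT/R_total = 36/0.213

Q ≈ 169 W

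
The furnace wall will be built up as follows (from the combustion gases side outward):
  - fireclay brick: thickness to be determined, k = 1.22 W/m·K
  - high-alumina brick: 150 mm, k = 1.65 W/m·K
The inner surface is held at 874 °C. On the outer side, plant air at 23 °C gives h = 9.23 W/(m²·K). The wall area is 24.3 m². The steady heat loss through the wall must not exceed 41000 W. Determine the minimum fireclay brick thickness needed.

L ≈ 372 mm

Using the resistance-network approach (series):
R_high-alumina brick = L/(kA) = 0.15/(1.65×24.3) = 0.003741 K/W
R_outer film = 1/(h_o·A) = 1/(9.23×24.3) = 0.004459 K/W
Sum of the known resistances R_other = 0.0082 K/W
Required total resistance R_tot = ΔT/Q_allow = 851/41000 = 0.02076 K/W
R_fireclay brick = R_tot − R_other = 0.01256 K/W
L = R·k·A = 0.01256×1.22×24.3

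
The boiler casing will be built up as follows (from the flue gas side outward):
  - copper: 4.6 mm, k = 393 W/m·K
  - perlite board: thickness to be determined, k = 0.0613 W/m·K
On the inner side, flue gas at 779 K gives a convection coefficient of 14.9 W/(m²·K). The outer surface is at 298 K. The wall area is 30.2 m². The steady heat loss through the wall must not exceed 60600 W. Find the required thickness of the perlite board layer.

L ≈ 10.6 mm

Thermal resistances in series:
R_inner film = 1/(h_i·A) = 1/(14.9×30.2) = 0.002222 K/W
R_copper = L/(kA) = 0.0046/(393×30.2) = 3.876×10^-7 K/W
Sum of the known resistances R_other = 0.002223 K/W
Required total resistance R_tot = ΔT/Q_allow = 481/60600 = 0.007937 K/W
R_perlite board = R_tot − R_other = 0.005715 K/W
L = R·k·A = 0.005715×0.0613×30.2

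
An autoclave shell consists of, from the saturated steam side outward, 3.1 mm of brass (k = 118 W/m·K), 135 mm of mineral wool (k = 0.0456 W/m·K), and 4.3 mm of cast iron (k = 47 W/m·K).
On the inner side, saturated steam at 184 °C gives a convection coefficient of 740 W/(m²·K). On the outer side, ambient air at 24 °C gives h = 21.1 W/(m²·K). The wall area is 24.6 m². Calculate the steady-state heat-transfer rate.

Treating each layer as a thermal resistance in series:
R_inner film = 1/(h_i·A) = 1/(740×24.6) = 5.493×10^-5 K/W
R_brass = L/(kA) = 0.0031/(118×24.6) = 1.068×10^-6 K/W
R_mineral wool = L/(kA) = 0.135/(0.0456×24.6) = 0.1203 K/W
R_cast iron = L/(kA) = 0.0043/(47×24.6) = 3.719×10^-6 K/W
R_outer film = 1/(h_o·A) = 1/(21.1×24.6) = 0.001927 K/W
R_total = 0.1223 K/W
Q = ΔT / R_total = 160 / 0.1223

Q ≈ 1310 W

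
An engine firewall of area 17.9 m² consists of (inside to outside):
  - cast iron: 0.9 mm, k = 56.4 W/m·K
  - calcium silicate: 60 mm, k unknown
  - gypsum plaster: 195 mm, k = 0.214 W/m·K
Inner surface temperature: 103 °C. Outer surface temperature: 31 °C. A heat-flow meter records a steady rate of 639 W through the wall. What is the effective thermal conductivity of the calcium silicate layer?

k ≈ 0.0543 W/(m·K)

Thermal resistances in series:
R_cast iron = L/(kA) = 0.0009/(56.4×17.9) = 8.915×10^-7 K/W
R_gypsum plaster = L/(kA) = 0.195/(0.214×17.9) = 0.05091 K/W
Sum of known resistances R_other = 0.05091 K/W
Total R = ΔT/Q = 72/639 = 0.1127 K/W
R_calcium silicate = R_total − R_other = 0.06177 K/W
k = L/(R·A) = 0.06/(0.06177×17.9)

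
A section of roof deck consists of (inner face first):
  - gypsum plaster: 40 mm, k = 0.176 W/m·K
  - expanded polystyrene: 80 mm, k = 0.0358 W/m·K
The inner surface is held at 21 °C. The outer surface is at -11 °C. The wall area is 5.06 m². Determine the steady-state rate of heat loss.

Q ≈ 65.8 W

Using the resistance-network approach (series):
R_gypsum plaster = L/(kA) = 0.04/(0.176×5.06) = 0.04492 K/W
R_expanded polystyrene = L/(kA) = 0.08/(0.0358×5.06) = 0.4416 K/W
R_total = 0.4865 K/W
Q = ΔT / R_total = 32 / 0.4865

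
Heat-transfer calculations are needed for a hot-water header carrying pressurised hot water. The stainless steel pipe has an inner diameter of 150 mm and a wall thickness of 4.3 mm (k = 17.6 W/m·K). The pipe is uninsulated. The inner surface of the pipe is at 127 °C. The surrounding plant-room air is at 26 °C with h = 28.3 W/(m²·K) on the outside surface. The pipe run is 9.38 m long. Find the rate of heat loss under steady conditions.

Q ≈ 13300 W

Treating each annulus and film as a series resistance:
R_stainless steel pipe wall = ln(79.3/75)/(2π×17.6×9.38) = 5.375×10^-5 K/W
R_outer film = 1/(h_o·2πr_oL) = 1/(28.3×2π×0.0793×9.38) = 0.007561 K/W
R_total = 0.007614 K/W
Q = ΔT/R_total = 101/0.007614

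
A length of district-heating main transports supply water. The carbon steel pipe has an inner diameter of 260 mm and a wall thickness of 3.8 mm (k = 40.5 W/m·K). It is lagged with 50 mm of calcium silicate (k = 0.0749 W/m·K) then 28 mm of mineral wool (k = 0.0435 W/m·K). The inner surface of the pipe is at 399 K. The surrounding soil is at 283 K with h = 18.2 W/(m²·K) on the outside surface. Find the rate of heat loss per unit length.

q′ ≈ 93.9 W/m

For a radial system each layer contributes R = ln(r_out/r_in)/(2πkL); films add R = 1/(hA).
R_carbon steel pipe wall = ln(133.8/130)/(2π×40.5×1) = 1.132×10^-4 K/W
R_calcium silicate = ln(183.8/133.8)/(2π×0.0749×1) = 0.6747 K/W
R_mineral wool = ln(211.8/183.8)/(2π×0.0435×1) = 0.5188 K/W
R_outer film = 1/(h_o·2πr_oL) = 1/(18.2×2π×0.2118×1) = 0.04129 K/W
R_total = 1.235 K/W
Q = ΔT/R_total = 116/1.235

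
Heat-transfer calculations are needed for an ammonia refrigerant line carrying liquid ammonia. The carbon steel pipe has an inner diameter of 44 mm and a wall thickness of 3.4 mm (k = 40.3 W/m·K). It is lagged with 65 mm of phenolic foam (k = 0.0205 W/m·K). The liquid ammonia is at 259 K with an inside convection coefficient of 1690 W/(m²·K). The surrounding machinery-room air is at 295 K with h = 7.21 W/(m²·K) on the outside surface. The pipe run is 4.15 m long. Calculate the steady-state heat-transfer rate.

Q ≈ 14.8 W

Cylindrical conduction, so R = ln(r₂/r₁)/(2πkL) per layer, in series:
R_inner film = 1/(h_i·2πr₁L) = 1/(1690×2π×0.022×4.15) = 0.001031 K/W
R_carbon steel pipe wall = ln(25.4/22)/(2π×40.3×4.15) = 1.368×10^-4 K/W
R_phenolic foam = ln(90.4/25.4)/(2π×0.0205×4.15) = 2.375 K/W
R_outer film = 1/(h_o·2πr_oL) = 1/(7.21×2π×0.0904×4.15) = 0.05884 K/W
R_total = 2.435 K/W
Q = ΔT/R_total = 36/2.435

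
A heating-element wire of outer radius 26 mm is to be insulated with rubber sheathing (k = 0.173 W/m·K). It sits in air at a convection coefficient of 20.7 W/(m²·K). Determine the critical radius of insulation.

For a cylinder r_cr = k/h = 0.173/20.7
r_cr = 8.36 mm; since the bare radius (26 mm) is above r_cr, any added insulation will reduce heat loss.

r_cr ≈ 8.36 mm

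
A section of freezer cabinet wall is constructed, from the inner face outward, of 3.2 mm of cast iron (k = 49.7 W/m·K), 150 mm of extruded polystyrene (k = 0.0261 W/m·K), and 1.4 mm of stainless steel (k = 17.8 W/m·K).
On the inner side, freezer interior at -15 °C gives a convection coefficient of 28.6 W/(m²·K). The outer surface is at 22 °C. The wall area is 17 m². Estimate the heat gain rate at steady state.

Treating each layer as a thermal resistance in series:
R_inner film = 1/(h_i·A) = 1/(28.6×17) = 0.002057 K/W
R_cast iron = L/(kA) = 0.0032/(49.7×17) = 3.787×10^-6 K/W
R_extruded polystyrene = L/(kA) = 0.15/(0.0261×17) = 0.3381 K/W
R_stainless steel = L/(kA) = 0.0014/(17.8×17) = 4.627×10^-6 K/W
R_total = 0.3401 K/W
Q = ΔT / R_total = 37 / 0.3401

Q ≈ 109 W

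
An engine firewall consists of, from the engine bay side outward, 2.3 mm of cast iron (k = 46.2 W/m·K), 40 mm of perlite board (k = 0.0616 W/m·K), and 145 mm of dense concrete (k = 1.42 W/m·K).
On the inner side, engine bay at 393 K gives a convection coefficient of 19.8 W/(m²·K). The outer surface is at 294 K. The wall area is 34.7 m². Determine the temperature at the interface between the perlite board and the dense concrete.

Thermal resistances in series:
R_inner film = 1/(h_i·A) = 1/(19.8×34.7) = 0.001455 K/W
R_cast iron = L/(kA) = 0.0023/(46.2×34.7) = 1.435×10^-6 K/W
R_perlite board = L/(kA) = 0.04/(0.0616×34.7) = 0.01871 K/W
R_dense concrete = L/(kA) = 0.145/(1.42×34.7) = 0.002943 K/W
R_total = 0.02311 K/W;  Q = ΔT/R_total = 99/0.02311 = 4283 W
T_interface = T_inner − Q·ΣR(inner→interface) = 393 − 4280×0.02017

T ≈ 307 K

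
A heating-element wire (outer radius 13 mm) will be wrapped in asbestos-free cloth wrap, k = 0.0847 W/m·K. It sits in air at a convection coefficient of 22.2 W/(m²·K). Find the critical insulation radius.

r_cr ≈ 3.82 mm

For a cylinder r_cr = k/h = 0.0847/22.2
r_cr = 3.82 mm; since the bare radius (13 mm) is above r_cr, any added insulation will reduce heat loss.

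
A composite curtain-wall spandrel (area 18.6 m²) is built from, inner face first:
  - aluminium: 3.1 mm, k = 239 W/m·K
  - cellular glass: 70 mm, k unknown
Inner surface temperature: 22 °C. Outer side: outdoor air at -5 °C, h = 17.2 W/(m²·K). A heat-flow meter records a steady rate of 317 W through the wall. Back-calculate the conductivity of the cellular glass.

Treating each layer as a thermal resistance in series:
R_aluminium = L/(kA) = 0.0031/(239×18.6) = 6.974×10^-7 K/W
R_outer film = 1/(h_o·A) = 1/(17.2×18.6) = 0.003126 K/W
Sum of known resistances R_other = 0.003126 K/W
Total R = ΔT/Q = 27/317 = 0.08517 K/W
R_cellular glass = R_total − R_other = 0.08205 K/W
k = L/(R·A) = 0.07/(0.08205×18.6)

k ≈ 0.0459 W/(m·K)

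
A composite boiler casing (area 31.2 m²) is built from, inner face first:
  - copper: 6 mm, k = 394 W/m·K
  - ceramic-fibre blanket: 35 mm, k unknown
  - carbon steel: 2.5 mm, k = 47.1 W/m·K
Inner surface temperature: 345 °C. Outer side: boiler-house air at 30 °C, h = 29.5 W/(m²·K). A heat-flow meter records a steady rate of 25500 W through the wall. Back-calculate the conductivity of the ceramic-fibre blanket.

k ≈ 0.0996 W/(m·K)

Using the resistance-network approach (series):
R_copper = L/(kA) = 0.006/(394×31.2) = 4.881×10^-7 K/W
R_carbon steel = L/(kA) = 0.0025/(47.1×31.2) = 1.701×10^-6 K/W
R_outer film = 1/(h_o·A) = 1/(29.5×31.2) = 0.001086 K/W
Sum of known resistances R_other = 0.001089 K/W
Total R = ΔT/Q = 315/25500 = 0.01235 K/W
R_ceramic-fibre blanket = R_total − R_other = 0.01126 K/W
k = L/(R·A) = 0.035/(0.01126×31.2)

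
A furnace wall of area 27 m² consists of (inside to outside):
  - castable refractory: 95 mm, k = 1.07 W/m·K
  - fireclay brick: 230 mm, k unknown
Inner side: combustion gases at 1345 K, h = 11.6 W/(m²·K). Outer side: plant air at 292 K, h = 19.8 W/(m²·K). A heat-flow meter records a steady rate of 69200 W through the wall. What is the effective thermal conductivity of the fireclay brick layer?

Series thermal resistances:
R_inner film = 1/(h_i·A) = 1/(11.6×27) = 0.003193 K/W
R_castable refractory = L/(kA) = 0.095/(1.07×27) = 0.003288 K/W
R_outer film = 1/(h_o·A) = 1/(19.8×27) = 0.001871 K/W
Sum of known resistances R_other = 0.008352 K/W
Total R = ΔT/Q = 1053/69200 = 0.01522 K/W
R_fireclay brick = R_total − R_other = 0.006865 K/W
k = L/(R·A) = 0.23/(0.006865×27)

k ≈ 1.24 W/(m·K)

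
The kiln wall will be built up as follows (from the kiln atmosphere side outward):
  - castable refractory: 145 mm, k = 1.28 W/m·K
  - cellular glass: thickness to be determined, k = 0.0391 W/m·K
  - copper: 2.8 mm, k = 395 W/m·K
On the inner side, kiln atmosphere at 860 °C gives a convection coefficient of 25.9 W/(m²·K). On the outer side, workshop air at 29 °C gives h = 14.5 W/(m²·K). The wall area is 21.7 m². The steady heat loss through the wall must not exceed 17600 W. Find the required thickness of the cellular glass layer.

L ≈ 31.4 mm

Model the wall as resistances in series:
R_inner film = 1/(h_i·A) = 1/(25.9×21.7) = 0.001779 K/W
R_castable refractory = L/(kA) = 0.145/(1.28×21.7) = 0.00522 K/W
R_copper = L/(kA) = 0.0028/(395×21.7) = 3.267×10^-7 K/W
R_outer film = 1/(h_o·A) = 1/(14.5×21.7) = 0.003178 K/W
Sum of the known resistances R_other = 0.01018 K/W
Required total resistance R_tot = ΔT/Q_allow = 831/17600 = 0.04722 K/W
R_cellular glass = R_tot − R_other = 0.03704 K/W
L = R·k·A = 0.03704×0.0391×21.7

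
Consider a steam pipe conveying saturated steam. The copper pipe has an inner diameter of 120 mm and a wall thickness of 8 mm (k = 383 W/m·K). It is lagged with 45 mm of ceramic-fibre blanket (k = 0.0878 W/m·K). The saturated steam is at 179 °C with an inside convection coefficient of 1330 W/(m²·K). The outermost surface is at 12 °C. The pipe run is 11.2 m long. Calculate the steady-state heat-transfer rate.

Treating each annulus and film as a series resistance:
R_inner film = 1/(h_i·2πr₁L) = 1/(1330×2π×0.06×11.2) = 1.781×10^-4 K/W
R_copper pipe wall = ln(68/60)/(2π×383×11.2) = 4.644×10^-6 K/W
R_ceramic-fibre blanket = ln(113/68)/(2π×0.0878×11.2) = 0.0822 K/W
R_total = 0.08238 K/W
Q = ΔT/R_total = 167/0.08238

Q ≈ 2030 W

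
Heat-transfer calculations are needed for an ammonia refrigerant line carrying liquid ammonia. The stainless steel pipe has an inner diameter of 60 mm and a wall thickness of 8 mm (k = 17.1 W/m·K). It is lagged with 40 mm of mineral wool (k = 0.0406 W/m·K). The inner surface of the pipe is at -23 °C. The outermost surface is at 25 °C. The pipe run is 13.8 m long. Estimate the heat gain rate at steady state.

Q ≈ 235 W

Radial resistances (cylindrical: R_cond = ln(r_o/r_i)/(2πkL), R_conv = 1/(h·2πrL)):
R_stainless steel pipe wall = ln(38/30)/(2π×17.1×13.8) = 1.594×10^-4 K/W
R_mineral wool = ln(78/38)/(2π×0.0406×13.8) = 0.2043 K/W
R_total = 0.2044 K/W
Q = ΔT/R_total = 48/0.2044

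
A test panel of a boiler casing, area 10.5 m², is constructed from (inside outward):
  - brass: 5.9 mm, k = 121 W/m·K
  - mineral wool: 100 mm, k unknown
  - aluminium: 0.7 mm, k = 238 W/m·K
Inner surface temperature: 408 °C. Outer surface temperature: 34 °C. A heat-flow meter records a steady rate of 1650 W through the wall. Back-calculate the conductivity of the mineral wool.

k ≈ 0.042 W/(m·K)

Treating each layer as a thermal resistance in series:
R_brass = L/(kA) = 0.0059/(121×10.5) = 4.644×10^-6 K/W
R_aluminium = L/(kA) = 0.0007/(238×10.5) = 2.801×10^-7 K/W
Sum of known resistances R_other = 4.924×10^-6 K/W
Total R = ΔT/Q = 374/1650 = 0.2267 K/W
R_mineral wool = R_total − R_other = 0.2267 K/W
k = L/(R·A) = 0.1/(0.2267×10.5)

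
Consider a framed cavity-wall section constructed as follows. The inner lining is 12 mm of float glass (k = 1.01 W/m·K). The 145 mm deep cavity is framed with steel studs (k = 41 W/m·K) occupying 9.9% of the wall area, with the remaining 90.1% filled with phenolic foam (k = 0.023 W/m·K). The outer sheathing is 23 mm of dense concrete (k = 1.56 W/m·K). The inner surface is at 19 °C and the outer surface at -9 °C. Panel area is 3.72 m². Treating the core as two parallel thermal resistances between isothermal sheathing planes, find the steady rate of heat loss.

Sheathing layers in series; stud and cavity paths in parallel between them.
R_inner = 0.012/(1.01×3.72) = 0.003194 K/W
R_stud  = 0.145/(41×0.099×3.72) = 0.009603 K/W
R_cav   = 0.145/(0.023×0.901×3.72) = 1.881 K/W
1/R_core = 1/R_stud + 1/R_cav → R_core = 0.009554 K/W
R_outer = 0.023/(1.56×3.72) = 0.003963 K/W
R_total = 0.01671 K/W
Q = ΔT/R_total = 28/0.01671

Q ≈ 1680 W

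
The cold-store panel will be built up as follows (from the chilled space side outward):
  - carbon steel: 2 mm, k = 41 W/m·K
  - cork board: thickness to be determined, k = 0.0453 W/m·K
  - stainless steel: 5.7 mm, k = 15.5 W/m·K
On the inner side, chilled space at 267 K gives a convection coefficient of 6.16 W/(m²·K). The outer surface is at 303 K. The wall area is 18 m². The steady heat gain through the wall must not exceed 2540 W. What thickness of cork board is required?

L ≈ 4.18 mm

Model the wall as resistances in series:
R_inner film = 1/(h_i·A) = 1/(6.16×18) = 0.009019 K/W
R_carbon steel = L/(kA) = 0.002/(41×18) = 2.71×10^-6 K/W
R_stainless steel = L/(kA) = 0.0057/(15.5×18) = 2.043×10^-5 K/W
Sum of the known resistances R_other = 0.009042 K/W
Required total resistance R_tot = ΔT/Q_allow = 36/2540 = 0.01417 K/W
R_cork board = R_tot − R_other = 0.005131 K/W
L = R·k·A = 0.005131×0.0453×18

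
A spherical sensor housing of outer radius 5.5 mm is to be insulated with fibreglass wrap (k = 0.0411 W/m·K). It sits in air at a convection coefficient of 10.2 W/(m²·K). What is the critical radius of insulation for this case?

For a sphere r_cr = 2k/h = 2×0.0411/10.2
r_cr = 8.06 mm; since the bare radius (5.5 mm) is below r_cr, adding a thin layer of insulation will *increase* heat loss.

r_cr ≈ 8.06 mm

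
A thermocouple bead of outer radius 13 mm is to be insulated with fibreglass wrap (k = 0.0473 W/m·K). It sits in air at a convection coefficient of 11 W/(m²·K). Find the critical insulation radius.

r_cr ≈ 8.6 mm

For a sphere r_cr = 2k/h = 2×0.0473/11
r_cr = 8.6 mm; since the bare radius (13 mm) is above r_cr, any added insulation will reduce heat loss.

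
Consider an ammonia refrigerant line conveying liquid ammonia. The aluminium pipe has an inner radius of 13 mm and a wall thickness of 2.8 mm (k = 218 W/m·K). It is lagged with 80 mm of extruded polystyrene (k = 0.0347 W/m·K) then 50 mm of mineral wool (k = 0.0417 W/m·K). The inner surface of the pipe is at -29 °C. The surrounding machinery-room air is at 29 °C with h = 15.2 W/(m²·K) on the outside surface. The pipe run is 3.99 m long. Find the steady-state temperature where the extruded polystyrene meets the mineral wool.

Cylindrical conduction, so R = ln(r₂/r₁)/(2πkL) per layer, in series:
R_aluminium pipe wall = ln(15.8/13)/(2π×218×3.99) = 3.569×10^-5 K/W
R_extruded polystyrene = ln(95.8/15.8)/(2π×0.0347×3.99) = 2.072 K/W
R_mineral wool = ln(145.8/95.8)/(2π×0.0417×3.99) = 0.4017 K/W
R_outer film = 1/(h_o·2πr_oL) = 1/(15.2×2π×0.1458×3.99) = 0.018 K/W
R_total = 2.491 K/W
Q = ΔT/R_total = 58/2.491
Q = 23.3 W
T_interface = T_inner + Q·ΣR(inner→interface) = -29 + 23.3×2.072

T ≈ 19.2 °C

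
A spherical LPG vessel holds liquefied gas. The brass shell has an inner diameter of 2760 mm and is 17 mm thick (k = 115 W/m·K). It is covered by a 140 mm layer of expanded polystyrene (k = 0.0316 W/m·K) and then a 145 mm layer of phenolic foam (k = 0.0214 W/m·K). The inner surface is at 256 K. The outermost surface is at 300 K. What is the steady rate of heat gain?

Q ≈ 118 W

Spherical conduction: R = (1/r_in − 1/r_out)/(4πk) per layer; series-sum.
R_brass shell = (1/1.38 − 1/1.397)/(4π×115) = 6.102×10^-6 K/W
R_expanded polystyrene = (1/1.397 − 1/1.537)/(4π×0.0316) = 0.1642 K/W
R_phenolic foam = (1/1.537 − 1/1.682)/(4π×0.0214) = 0.2086 K/W
R_total = 0.3728 K/W
Q = ΔT/R_total = 44/0.3728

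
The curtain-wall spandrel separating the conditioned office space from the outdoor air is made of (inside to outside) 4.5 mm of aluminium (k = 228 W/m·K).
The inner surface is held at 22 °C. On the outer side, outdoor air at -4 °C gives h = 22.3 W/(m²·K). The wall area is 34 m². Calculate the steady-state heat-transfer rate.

Q ≈ 19700 W

Using the resistance-network approach (series):
R_aluminium = L/(kA) = 0.0045/(228×34) = 5.805×10^-7 K/W
R_outer film = 1/(h_o·A) = 1/(22.3×34) = 0.001319 K/W
R_total = 0.001319 K/W
Q = ΔT / R_total = 26 / 0.001319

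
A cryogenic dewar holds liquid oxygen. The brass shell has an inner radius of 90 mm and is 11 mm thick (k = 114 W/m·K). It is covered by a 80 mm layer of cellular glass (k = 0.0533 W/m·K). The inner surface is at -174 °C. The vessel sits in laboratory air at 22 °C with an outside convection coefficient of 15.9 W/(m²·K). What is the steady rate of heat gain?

Q ≈ 29.3 W

Radial (spherical) resistances in series:
R_brass shell = (1/0.09 − 1/0.101)/(4π×114) = 8.447×10^-4 K/W
R_cellular glass = (1/0.101 − 1/0.181)/(4π×0.0533) = 6.534 K/W
R_outer film = 1/(h·4πr_o²) = 1/(15.9×4π×0.181²) = 0.1528 K/W
R_total = 6.687 K/W
Q = ΔT/R_total = 196/6.687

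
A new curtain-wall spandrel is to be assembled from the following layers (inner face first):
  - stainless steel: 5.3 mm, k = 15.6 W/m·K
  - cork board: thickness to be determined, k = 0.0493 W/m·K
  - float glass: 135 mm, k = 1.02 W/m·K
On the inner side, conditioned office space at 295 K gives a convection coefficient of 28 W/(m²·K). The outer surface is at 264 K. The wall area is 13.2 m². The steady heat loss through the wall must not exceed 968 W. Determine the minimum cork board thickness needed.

L ≈ 12.5 mm

Model the wall as resistances in series:
R_inner film = 1/(h_i·A) = 1/(28×13.2) = 0.002706 K/W
R_stainless steel = L/(kA) = 0.0053/(15.6×13.2) = 2.574×10^-5 K/W
R_float glass = L/(kA) = 0.135/(1.02×13.2) = 0.01003 K/W
Sum of the known resistances R_other = 0.01276 K/W
Required total resistance R_tot = ΔT/Q_allow = 31/968 = 0.03202 K/W
R_cork board = R_tot − R_other = 0.01927 K/W
L = R·k·A = 0.01927×0.0493×13.2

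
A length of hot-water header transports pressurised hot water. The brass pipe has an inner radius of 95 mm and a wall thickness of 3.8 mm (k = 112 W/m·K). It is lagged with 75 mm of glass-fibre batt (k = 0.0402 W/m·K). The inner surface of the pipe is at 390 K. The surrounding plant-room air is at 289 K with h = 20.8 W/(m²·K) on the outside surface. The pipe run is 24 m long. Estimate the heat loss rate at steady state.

Q ≈ 1060 W

Cylindrical conduction, so R = ln(r₂/r₁)/(2πkL) per layer, in series:
R_brass pipe wall = ln(98.8/95)/(2π×112×24) = 2.322×10^-6 K/W
R_glass-fibre batt = ln(173.8/98.8)/(2π×0.0402×24) = 0.09317 K/W
R_outer film = 1/(h_o·2πr_oL) = 1/(20.8×2π×0.1738×24) = 0.001834 K/W
R_total = 0.09501 K/W
Q = ΔT/R_total = 101/0.09501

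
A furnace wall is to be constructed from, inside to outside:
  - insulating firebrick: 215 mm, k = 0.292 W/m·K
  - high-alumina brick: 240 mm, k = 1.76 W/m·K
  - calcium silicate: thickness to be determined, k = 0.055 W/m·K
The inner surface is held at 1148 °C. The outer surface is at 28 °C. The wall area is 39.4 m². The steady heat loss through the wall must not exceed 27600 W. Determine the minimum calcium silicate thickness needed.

Using the resistance-network approach (series):
R_insulating firebrick = L/(kA) = 0.215/(0.292×39.4) = 0.01869 K/W
R_high-alumina brick = L/(kA) = 0.24/(1.76×39.4) = 0.003461 K/W
Sum of the known resistances R_other = 0.02215 K/W
Required total resistance R_tot = ΔT/Q_allow = 1120/27600 = 0.04058 K/W
R_calcium silicate = R_tot − R_other = 0.01843 K/W
L = R·k·A = 0.01843×0.055×39.4

L ≈ 39.9 mm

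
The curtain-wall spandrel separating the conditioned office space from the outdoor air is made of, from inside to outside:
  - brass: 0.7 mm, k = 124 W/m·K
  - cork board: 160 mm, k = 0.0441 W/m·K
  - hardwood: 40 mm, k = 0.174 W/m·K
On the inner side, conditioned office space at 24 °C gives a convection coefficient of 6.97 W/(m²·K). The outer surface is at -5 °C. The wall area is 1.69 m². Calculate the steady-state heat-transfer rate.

Thermal resistances in series:
R_inner film = 1/(h_i·A) = 1/(6.97×1.69) = 0.08489 K/W
R_brass = L/(kA) = 0.0007/(124×1.69) = 3.34×10^-6 K/W
R_cork board = L/(kA) = 0.16/(0.0441×1.69) = 2.147 K/W
R_hardwood = L/(kA) = 0.04/(0.174×1.69) = 0.136 K/W
R_total = 2.368 K/W
Q = ΔT / R_total = 29 / 2.368

Q ≈ 12.2 W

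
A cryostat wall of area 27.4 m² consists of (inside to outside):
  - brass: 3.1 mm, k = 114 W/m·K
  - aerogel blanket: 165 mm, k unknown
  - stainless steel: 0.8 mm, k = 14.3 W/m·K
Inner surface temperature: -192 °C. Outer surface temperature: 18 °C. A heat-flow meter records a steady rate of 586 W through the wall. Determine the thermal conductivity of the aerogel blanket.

k ≈ 0.0168 W/(m·K)

Using the resistance-network approach (series):
R_brass = L/(kA) = 0.0031/(114×27.4) = 9.924×10^-7 K/W
R_stainless steel = L/(kA) = 0.0008/(14.3×27.4) = 2.042×10^-6 K/W
Sum of known resistances R_other = 3.034×10^-6 K/W
Total R = ΔT/Q = 210/586 = 0.3584 K/W
R_aerogel blanket = R_total − R_other = 0.3584 K/W
k = L/(R·A) = 0.165/(0.3584×27.4)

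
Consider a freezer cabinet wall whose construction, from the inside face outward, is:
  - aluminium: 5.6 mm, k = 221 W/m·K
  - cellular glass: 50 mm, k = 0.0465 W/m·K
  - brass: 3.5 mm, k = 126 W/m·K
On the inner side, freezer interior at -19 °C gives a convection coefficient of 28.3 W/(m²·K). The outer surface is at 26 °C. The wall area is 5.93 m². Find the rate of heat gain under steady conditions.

Treating each layer as a thermal resistance in series:
R_inner film = 1/(h_i·A) = 1/(28.3×5.93) = 0.005959 K/W
R_aluminium = L/(kA) = 0.0056/(221×5.93) = 4.273×10^-6 K/W
R_cellular glass = L/(kA) = 0.05/(0.0465×5.93) = 0.1813 K/W
R_brass = L/(kA) = 0.0035/(126×5.93) = 4.684×10^-6 K/W
R_total = 0.1873 K/W
Q = ΔT / R_total = 45 / 0.1873

Q ≈ 240 W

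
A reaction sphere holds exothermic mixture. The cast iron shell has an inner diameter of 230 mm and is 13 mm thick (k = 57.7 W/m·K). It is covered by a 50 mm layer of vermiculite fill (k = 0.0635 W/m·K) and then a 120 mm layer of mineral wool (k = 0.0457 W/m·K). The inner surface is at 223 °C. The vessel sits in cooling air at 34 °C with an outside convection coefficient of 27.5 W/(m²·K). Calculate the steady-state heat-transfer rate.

Q ≈ 28.1 W

Each spherical layer contributes R = (1/r_i − 1/r_o)/(4πk):
R_cast iron shell = (1/0.115 − 1/0.128)/(4π×57.7) = 0.001218 K/W
R_vermiculite fill = (1/0.128 − 1/0.178)/(4π×0.0635) = 2.75 K/W
R_mineral wool = (1/0.178 − 1/0.298)/(4π×0.0457) = 3.939 K/W
R_outer film = 1/(h·4πr_o²) = 1/(27.5×4π×0.298²) = 0.03259 K/W
R_total = 6.723 K/W
Q = ΔT/R_total = 189/6.723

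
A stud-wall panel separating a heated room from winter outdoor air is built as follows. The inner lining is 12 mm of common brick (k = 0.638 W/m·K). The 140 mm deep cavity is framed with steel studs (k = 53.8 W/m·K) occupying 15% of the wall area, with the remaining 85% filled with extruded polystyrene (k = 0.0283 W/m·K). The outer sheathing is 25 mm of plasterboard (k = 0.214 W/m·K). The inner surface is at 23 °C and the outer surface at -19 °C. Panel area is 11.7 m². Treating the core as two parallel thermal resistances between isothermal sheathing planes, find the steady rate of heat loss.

Q ≈ 3210 W

Sheathing layers in series; stud and cavity paths in parallel between them.
R_inner = 0.012/(0.638×11.7) = 0.001608 K/W
R_stud  = 0.14/(53.8×0.15×11.7) = 0.001483 K/W
R_cav   = 0.14/(0.0283×0.85×11.7) = 0.4974 K/W
1/R_core = 1/R_stud + 1/R_cav → R_core = 0.001478 K/W
R_outer = 0.025/(0.214×11.7) = 0.009985 K/W
R_total = 0.01307 K/W
Q = ΔT/R_total = 42/0.01307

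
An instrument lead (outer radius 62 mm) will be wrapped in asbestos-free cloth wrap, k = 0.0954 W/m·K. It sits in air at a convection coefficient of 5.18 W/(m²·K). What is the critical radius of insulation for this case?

For a cylinder r_cr = k/h = 0.0954/5.18
r_cr = 18.4 mm; since the bare radius (62 mm) is above r_cr, any added insulation will reduce heat loss.

r_cr ≈ 18.4 mm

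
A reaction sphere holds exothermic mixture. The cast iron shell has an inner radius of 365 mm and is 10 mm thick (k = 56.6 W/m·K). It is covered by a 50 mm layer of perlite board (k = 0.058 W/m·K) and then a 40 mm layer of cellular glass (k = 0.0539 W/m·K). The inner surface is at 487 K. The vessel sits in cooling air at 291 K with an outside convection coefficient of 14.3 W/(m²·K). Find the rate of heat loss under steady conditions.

Q ≈ 260 W

For a spherical shell R = (1/r₁ − 1/r₂)/(4πk); film R = 1/(h·4πr²). In series:
R_cast iron shell = (1/0.365 − 1/0.375)/(4π×56.6) = 1.027×10^-4 K/W
R_perlite board = (1/0.375 − 1/0.425)/(4π×0.058) = 0.4304 K/W
R_cellular glass = (1/0.425 − 1/0.465)/(4π×0.0539) = 0.2988 K/W
R_outer film = 1/(h·4πr_o²) = 1/(14.3×4π×0.465²) = 0.02574 K/W
R_total = 0.7551 K/W
Q = ΔT/R_total = 196/0.7551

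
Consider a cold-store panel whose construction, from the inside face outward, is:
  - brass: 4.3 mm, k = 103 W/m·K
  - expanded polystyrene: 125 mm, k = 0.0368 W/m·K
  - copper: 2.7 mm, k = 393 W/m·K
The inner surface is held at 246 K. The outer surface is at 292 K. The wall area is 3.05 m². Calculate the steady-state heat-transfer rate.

Series thermal resistances:
R_brass = L/(kA) = 0.0043/(103×3.05) = 1.369×10^-5 K/W
R_expanded polystyrene = L/(kA) = 0.125/(0.0368×3.05) = 1.114 K/W
R_copper = L/(kA) = 0.0027/(393×3.05) = 2.253×10^-6 K/W
R_total = 1.114 K/W
Q = ΔT / R_total = 46 / 1.114

Q ≈ 41.3 W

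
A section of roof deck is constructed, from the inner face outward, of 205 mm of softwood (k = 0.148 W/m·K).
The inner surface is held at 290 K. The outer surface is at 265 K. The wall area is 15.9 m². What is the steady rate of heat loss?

Thermal resistances in series:
R_softwood = L/(kA) = 0.205/(0.148×15.9) = 0.08712 K/W
R_total = 0.08712 K/W
Q = ΔT / R_total = 25 / 0.08712

Q ≈ 287 W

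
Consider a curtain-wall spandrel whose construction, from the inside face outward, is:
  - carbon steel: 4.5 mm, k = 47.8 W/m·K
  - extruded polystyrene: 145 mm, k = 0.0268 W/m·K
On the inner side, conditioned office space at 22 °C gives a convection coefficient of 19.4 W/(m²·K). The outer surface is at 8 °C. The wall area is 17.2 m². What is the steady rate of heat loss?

Using the resistance-network approach (series):
R_inner film = 1/(h_i·A) = 1/(19.4×17.2) = 0.002997 K/W
R_carbon steel = L/(kA) = 0.0045/(47.8×17.2) = 5.473×10^-6 K/W
R_extruded polystyrene = L/(kA) = 0.145/(0.0268×17.2) = 0.3146 K/W
R_total = 0.3176 K/W
Q = ΔT / R_total = 14 / 0.3176

Q ≈ 44.1 W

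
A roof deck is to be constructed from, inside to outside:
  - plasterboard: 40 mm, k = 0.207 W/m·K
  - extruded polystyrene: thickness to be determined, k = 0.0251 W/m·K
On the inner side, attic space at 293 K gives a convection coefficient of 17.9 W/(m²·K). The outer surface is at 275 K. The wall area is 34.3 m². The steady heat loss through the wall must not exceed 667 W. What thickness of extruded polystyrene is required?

L ≈ 17 mm

Model the wall as resistances in series:
R_inner film = 1/(h_i·A) = 1/(17.9×34.3) = 0.001629 K/W
R_plasterboard = L/(kA) = 0.04/(0.207×34.3) = 0.005634 K/W
Sum of the known resistances R_other = 0.007262 K/W
Required total resistance R_tot = ΔT/Q_allow = 18/667 = 0.02699 K/W
R_extruded polystyrene = R_tot − R_other = 0.01972 K/W
L = R·k·A = 0.01972×0.0251×34.3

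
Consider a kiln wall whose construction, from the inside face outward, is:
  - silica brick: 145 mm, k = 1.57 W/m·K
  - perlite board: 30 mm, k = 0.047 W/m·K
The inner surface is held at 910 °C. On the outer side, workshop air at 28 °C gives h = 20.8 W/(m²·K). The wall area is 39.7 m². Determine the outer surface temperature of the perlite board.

T ≈ 82.5 °C

Model the wall as resistances in series:
R_silica brick = L/(kA) = 0.145/(1.57×39.7) = 0.002326 K/W
R_perlite board = L/(kA) = 0.03/(0.047×39.7) = 0.01608 K/W
R_outer film = 1/(h_o·A) = 1/(20.8×39.7) = 0.001211 K/W
R_total = 0.01962 K/W;  Q = ΔT/R_total = 882/0.01962 = 44960 W
T_interface = T_inner − Q·ΣR(inner→interface) = 910 − 45000×0.0184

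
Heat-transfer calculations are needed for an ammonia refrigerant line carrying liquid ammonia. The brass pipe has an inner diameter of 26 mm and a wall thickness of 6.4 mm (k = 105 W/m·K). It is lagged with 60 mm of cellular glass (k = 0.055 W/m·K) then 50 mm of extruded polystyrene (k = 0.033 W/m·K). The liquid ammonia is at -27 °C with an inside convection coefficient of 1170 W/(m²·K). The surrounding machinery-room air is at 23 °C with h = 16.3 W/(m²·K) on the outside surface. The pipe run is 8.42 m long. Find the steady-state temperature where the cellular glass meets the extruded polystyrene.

T ≈ 4.36 °C

Cylindrical conduction, so R = ln(r₂/r₁)/(2πkL) per layer, in series:
R_inner film = 1/(h_i·2πr₁L) = 1/(1170×2π×0.013×8.42) = 0.001243 K/W
R_brass pipe wall = ln(19.4/13)/(2π×105×8.42) = 7.207×10^-5 K/W
R_cellular glass = ln(79.4/19.4)/(2π×0.055×8.42) = 0.4843 K/W
R_extruded polystyrene = ln(129.4/79.4)/(2π×0.033×8.42) = 0.2798 K/W
R_outer film = 1/(h_o·2πr_oL) = 1/(16.3×2π×0.1294×8.42) = 0.008962 K/W
R_total = 0.7743 K/W
Q = ΔT/R_total = 50/0.7743
Q = 64.6 W
T_interface = T_inner + Q·ΣR(inner→interface) = -27 + 64.6×0.4856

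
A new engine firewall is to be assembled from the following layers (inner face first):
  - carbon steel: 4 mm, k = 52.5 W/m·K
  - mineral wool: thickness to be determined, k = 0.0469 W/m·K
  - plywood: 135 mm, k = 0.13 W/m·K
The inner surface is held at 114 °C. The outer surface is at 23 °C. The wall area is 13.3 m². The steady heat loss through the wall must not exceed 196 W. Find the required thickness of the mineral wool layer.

Using the resistance-network approach (series):
R_carbon steel = L/(kA) = 0.004/(52.5×13.3) = 5.729×10^-6 K/W
R_plywood = L/(kA) = 0.135/(0.13×13.3) = 0.07808 K/W
Sum of the known resistances R_other = 0.07809 K/W
Required total resistance R_tot = ΔT/Q_allow = 91/196 = 0.4643 K/W
R_mineral wool = R_tot − R_other = 0.3862 K/W
L = R·k·A = 0.3862×0.0469×13.3

L ≈ 241 mm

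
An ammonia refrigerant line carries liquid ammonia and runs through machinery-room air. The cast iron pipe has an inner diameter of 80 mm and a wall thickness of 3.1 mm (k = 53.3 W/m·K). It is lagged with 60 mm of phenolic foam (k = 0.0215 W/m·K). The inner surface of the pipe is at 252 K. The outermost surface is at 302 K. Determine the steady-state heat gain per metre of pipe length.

Treating each annulus and film as a series resistance:
R_cast iron pipe wall = ln(43.1/40)/(2π×53.3×1) = 2.229×10^-4 K/W
R_phenolic foam = ln(103.1/43.1)/(2π×0.0215×1) = 6.456 K/W
R_total = 6.457 K/W
Q = ΔT/R_total = 50/6.457

q′ ≈ 7.74 W/m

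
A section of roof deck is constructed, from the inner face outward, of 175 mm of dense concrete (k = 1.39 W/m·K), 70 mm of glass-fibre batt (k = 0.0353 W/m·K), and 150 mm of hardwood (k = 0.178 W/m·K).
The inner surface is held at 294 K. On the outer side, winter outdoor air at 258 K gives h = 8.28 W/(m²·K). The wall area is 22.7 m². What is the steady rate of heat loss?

Q ≈ 266 W

Thermal resistances in series:
R_dense concrete = L/(kA) = 0.175/(1.39×22.7) = 0.005546 K/W
R_glass-fibre batt = L/(kA) = 0.07/(0.0353×22.7) = 0.08736 K/W
R_hardwood = L/(kA) = 0.15/(0.178×22.7) = 0.03712 K/W
R_outer film = 1/(h_o·A) = 1/(8.28×22.7) = 0.00532 K/W
R_total = 0.1353 K/W
Q = ΔT / R_total = 36 / 0.1353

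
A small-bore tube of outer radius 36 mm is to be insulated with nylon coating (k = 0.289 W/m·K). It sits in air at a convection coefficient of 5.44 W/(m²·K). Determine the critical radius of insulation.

For a cylinder r_cr = k/h = 0.289/5.44
r_cr = 53.1 mm; since the bare radius (36 mm) is below r_cr, adding a thin layer of insulation will *increase* heat loss.

r_cr ≈ 53.1 mm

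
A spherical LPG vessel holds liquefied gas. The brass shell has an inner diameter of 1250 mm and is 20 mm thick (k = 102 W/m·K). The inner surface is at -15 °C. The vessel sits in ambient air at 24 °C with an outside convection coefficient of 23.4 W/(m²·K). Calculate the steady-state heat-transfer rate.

For a spherical shell R = (1/r₁ − 1/r₂)/(4πk); film R = 1/(h·4πr²). In series:
R_brass shell = (1/0.625 − 1/0.645)/(4π×102) = 3.871×10^-5 K/W
R_outer film = 1/(h·4πr_o²) = 1/(23.4×4π×0.645²) = 0.008174 K/W
R_total = 0.008213 K/W
Q = ΔT/R_total = 39/0.008213

Q ≈ 4750 W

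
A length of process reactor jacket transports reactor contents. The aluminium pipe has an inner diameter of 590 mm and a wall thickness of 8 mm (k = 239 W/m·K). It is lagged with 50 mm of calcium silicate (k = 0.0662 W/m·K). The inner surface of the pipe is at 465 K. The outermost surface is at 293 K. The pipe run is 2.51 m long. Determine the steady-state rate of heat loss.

Radial resistances (cylindrical: R_cond = ln(r_o/r_i)/(2πkL), R_conv = 1/(h·2πrL)):
R_aluminium pipe wall = ln(303/295)/(2π×239×2.51) = 7.099×10^-6 K/W
R_calcium silicate = ln(353/303)/(2π×0.0662×2.51) = 0.1463 K/W
R_total = 0.1463 K/W
Q = ΔT/R_total = 172/0.1463

Q ≈ 1180 W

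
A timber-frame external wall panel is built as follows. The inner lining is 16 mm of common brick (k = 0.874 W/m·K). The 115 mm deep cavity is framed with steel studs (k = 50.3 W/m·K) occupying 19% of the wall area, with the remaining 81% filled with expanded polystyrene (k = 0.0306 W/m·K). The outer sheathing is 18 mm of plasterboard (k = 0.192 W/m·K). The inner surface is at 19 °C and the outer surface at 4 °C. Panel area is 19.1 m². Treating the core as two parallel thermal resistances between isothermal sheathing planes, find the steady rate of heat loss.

Sheathing layers in series; stud and cavity paths in parallel between them.
R_inner = 0.016/(0.874×19.1) = 9.585×10^-4 K/W
R_stud  = 0.115/(50.3×0.19×19.1) = 6.3×10^-4 K/W
R_cav   = 0.115/(0.0306×0.81×19.1) = 0.2429 K/W
1/R_core = 1/R_stud + 1/R_cav → R_core = 6.284×10^-4 K/W
R_outer = 0.018/(0.192×19.1) = 0.004908 K/W
R_total = 0.006495 K/W
Q = ΔT/R_total = 15/0.006495

Q ≈ 2310 W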